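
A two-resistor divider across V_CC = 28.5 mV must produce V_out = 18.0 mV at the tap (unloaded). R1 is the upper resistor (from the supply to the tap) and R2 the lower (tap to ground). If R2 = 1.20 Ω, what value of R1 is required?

R1 ≈ 0.700 Ω

V_out/V_CC = R2/(R1+R2) = 0.6316.
Rearranging, R1 = R2·(1−k)/k = 1.20 × 0.5833 = 0.7000 Ω.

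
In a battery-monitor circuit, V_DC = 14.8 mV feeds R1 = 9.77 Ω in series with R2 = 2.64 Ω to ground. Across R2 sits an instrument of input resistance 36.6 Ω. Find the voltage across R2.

V_out ≈ 2.98 mV

The load sits in parallel with R2, giving an effective lower resistance R2' = R2·R_L/(R2+R_L) = 2.462 Ω.
Now apply the divider: V_out = 14.8 × 0.2013 = 2.979 mV.
(Unloaded it would be 3.15 mV; the load pulls it down.)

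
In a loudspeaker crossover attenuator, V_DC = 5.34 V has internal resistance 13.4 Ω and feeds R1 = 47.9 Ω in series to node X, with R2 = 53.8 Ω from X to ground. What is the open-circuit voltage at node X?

V_th ≈ 2.50 V

R1' = 13.4 + 47.9 = 61.30 Ω (source resistance + R1).
V_th is the unloaded tap voltage: V_DC · R2/(R1'+R2) = 5.34 × 0.4674 = 2.496 V.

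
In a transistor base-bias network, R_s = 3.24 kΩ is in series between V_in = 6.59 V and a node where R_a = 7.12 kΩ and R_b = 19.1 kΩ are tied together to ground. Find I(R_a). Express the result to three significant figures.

Combine the parallel branches: R_p = (1/7.12 + 1/19.1)⁻¹ = 5.187 kΩ.
V_A by voltage divider: V_A = 6.59 × 5.187/(3.24 + 5.187) = 4.056 V.
I(R_a) = V_A / R_a = 4.056/7.12 = 0.5697 mA.
(Check via current divider: I_total = 0.7820 mA; share G_k/ΣG = 0.7285 → same result.)

I ≈ 0.570 mA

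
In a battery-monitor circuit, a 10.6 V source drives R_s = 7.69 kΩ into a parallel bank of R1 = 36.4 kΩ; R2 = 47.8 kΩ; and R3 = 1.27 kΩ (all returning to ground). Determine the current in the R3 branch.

Equivalent of the parallel group: R_p = 1.196 kΩ.
V_A = 10.6 × 1.196/8.886 = 1.427 V.
Branch current I = V_A/R3 = 1.427/1.27 = 1.124 mA.

I ≈ 1.12 mA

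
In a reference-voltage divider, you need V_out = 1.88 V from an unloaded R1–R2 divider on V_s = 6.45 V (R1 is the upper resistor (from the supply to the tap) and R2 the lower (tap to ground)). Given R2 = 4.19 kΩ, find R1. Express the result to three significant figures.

R1 ≈ 10.2 kΩ

The divider ratio is R2/(R1+R2) = 1.88/6.45 = 0.2915.
R1 = R2·(1/k − 1) = 4.19 × 2.431 = 10.19 kΩ.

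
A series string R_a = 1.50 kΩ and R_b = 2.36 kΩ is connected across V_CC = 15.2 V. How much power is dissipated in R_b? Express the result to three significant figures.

P ≈ 36.6 mW

Series current I = V_CC/ΣR = 15.2/3.860 = 3.938 mA.
P = I²R = 15.51 × 2.36 = 36.60 mW.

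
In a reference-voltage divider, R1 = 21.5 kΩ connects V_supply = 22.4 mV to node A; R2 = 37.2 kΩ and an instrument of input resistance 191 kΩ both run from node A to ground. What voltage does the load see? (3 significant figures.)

V_out ≈ 13.3 mV

R2 ‖ R_L = (37.2 × 191)/(37.2 + 191) = 31.14 kΩ.
Now apply the divider: V_out = 22.4 × 0.5915 = 13.25 mV.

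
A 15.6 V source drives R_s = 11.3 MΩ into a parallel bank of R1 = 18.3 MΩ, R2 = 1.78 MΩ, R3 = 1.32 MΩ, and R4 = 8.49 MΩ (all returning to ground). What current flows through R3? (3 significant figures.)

Equivalent of the parallel group: R_p = 0.6703 MΩ.
V_A by voltage divider: V_A = 15.6 × 0.6703/(11.3 + 0.6703) = 0.8736 V.
Branch current I = V_A/R3 = 0.8736/1.32 = 0.6618 µA.
(Equivalently: I_total = 1.303 µA, then current-divider fraction G_k/ΣG = 0.5078.)

I ≈ 0.662 µA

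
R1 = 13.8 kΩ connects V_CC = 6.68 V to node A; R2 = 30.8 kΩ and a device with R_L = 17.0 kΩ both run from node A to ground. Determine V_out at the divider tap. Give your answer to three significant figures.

First combine the lower leg with the load: R2 ‖ R_L = 10.95 kΩ.
Then V_out = V_CC · R2'/(R1 + R2') = 6.68 × 10.95/24.75 = 2.956 V.

V_out ≈ 2.96 V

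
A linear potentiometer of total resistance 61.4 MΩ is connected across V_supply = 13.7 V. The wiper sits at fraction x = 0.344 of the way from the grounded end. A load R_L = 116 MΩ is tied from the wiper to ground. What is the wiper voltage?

V_out ≈ 4.21 V

Lower segment x·R_p = 21.12 MΩ; upper segment (1−x)·R_p = 40.28 MΩ.
R_L loads the lower segment: effective lower R = 17.87 MΩ.
Loaded-divider output: V_out = 13.7 × 0.3073 = 4.210 V.
(Unloaded: V_out = x·V_supply = 4.71 V.)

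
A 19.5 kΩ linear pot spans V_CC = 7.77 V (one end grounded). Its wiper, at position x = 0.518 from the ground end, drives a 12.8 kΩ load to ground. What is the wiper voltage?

Lower segment x·R_p = 10.10 kΩ; upper segment (1−x)·R_p = 9.399 kΩ.
(x·R_p) ‖ R_L = 5.646 kΩ.
Loaded-divider output: V_out = 7.77 × 0.3753 = 2.916 V.

V_out ≈ 2.92 V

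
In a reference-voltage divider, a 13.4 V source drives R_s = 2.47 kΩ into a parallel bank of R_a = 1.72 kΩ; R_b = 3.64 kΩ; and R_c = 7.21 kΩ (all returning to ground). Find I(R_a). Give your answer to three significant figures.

Combine the parallel branches: R_p = (1/1.72 + 1/3.64 + 1/7.21)⁻¹ = 1.005 kΩ.
V_A = 13.4 × 1.005/3.475 = 3.876 V.
I(R_a) = V_A / R_a = 3.876/1.72 = 2.253 mA.

I ≈ 2.25 mA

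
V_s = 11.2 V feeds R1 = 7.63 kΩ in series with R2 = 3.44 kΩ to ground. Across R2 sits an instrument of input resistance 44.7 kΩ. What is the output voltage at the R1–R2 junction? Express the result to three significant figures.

V_out ≈ 3.31 V

First combine the lower leg with the load: R2 ‖ R_L = 3.194 kΩ.
Voltage divider with the loaded lower leg: V_out = 11.2 × 3.194/(7.63 + 3.194) = 11.2 × 0.2951 = 3.305 V.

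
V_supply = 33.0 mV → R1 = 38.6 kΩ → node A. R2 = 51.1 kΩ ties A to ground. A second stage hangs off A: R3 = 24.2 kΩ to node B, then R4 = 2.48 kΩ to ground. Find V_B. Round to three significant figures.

V_B ≈ 0.958 mV

Node A sees R2 in parallel with the series input of stage 2, R3 + R4 = 26.68 kΩ.
Effective lower resistance at A: R2 ‖ 26.68 = 17.53 kΩ.
First divider: V_A = V_supply · 17.53/(38.6 + 17.53) = 10.31 mV.
Then the unloaded second divider: V_B = V_A × R4/(R3+R4) = 10.31 × 0.09295 = 0.9579 mV.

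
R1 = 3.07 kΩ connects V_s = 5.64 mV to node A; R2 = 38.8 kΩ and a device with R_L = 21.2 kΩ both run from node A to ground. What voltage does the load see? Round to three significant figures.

V_out ≈ 4.61 mV

R2 ‖ R_L = (38.8 × 21.2)/(38.8 + 21.2) = 13.71 kΩ.
Then V_out = V_s · R2'/(R1 + R2') = 5.64 × 13.71/16.78 = 4.608 mV.
(Unloaded it would be 5.23 mV; the load pulls it down.)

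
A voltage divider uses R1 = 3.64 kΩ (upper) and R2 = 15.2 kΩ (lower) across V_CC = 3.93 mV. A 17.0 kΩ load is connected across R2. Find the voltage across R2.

R2 ‖ R_L = (15.2 × 17.0)/(15.2 + 17.0) = 8.025 kΩ.
Then V_out = V_CC · R2'/(R1 + R2') = 3.93 × 8.025/11.66 = 2.704 mV.

V_out ≈ 2.70 mV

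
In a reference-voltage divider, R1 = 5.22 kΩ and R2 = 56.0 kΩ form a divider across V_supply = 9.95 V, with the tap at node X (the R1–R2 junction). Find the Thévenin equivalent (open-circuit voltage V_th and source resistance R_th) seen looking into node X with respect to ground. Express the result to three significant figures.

With X open, the divider is unloaded: V_th = 9.95 × 56.0/61.22 = 9.102 V.
Zeroing V_supply shorts the top of R1 to ground, so R_th = R1 ‖ R2 = 4.775 kΩ.

V_th ≈ 9.10 V, R_th ≈ 4.77 kΩ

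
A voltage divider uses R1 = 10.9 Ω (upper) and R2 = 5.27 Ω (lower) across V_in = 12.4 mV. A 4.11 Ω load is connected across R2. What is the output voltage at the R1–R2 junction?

V_out ≈ 2.17 mV

R2 ‖ R_L = (5.27 × 4.11)/(5.27 + 4.11) = 2.309 Ω.
Now apply the divider: V_out = 12.4 × 0.1748 = 2.168 mV.
(Unloaded it would be 4.04 mV; the load pulls it down.)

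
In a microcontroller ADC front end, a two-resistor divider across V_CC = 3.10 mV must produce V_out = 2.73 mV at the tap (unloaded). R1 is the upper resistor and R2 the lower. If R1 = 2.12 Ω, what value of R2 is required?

The divider ratio is R2/(R1+R2) = 2.73/3.10 = 0.8806.
So R2 = R1 · V_out/(V_CC − V_out) = 2.12 × 2.73/(3.10 − 2.73) = 2.12 × 7.378 = 15.64 Ω.

R2 ≈ 15.6 Ω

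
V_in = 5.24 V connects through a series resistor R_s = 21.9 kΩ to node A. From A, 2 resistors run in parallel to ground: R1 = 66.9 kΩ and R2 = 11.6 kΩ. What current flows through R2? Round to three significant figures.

Combine the parallel branches: R_p = (1/66.9 + 1/11.6)⁻¹ = 9.886 kΩ.
V_A = 5.24 × 9.886/31.79 = 1.630 V.
Branch current I = V_A/R2 = 1.630/11.6 = 0.1405 mA.
(Equivalently: I_total = 0.1649 mA, then current-divider fraction G_k/ΣG = 0.8522.)

I ≈ 0.140 mA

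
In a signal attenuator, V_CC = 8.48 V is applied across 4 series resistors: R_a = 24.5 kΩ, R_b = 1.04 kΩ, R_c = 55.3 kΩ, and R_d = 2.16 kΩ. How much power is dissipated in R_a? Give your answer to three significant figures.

P ≈ 0.256 mW

ΣR = 83.00 kΩ → I = 8.48/83.00 = 0.1022 mA.
P = I²R = 0.01044 × 24.5 = 0.2557 mW.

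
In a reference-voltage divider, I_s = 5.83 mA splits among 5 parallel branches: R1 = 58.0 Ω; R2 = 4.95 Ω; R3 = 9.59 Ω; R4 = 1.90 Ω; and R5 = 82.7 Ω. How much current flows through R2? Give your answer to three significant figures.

I ≈ 1.37 mA

Total conductance ΣG = 1/58.0 + 1/4.95 + 1/9.59 + 1/1.90 + 1/82.7 = 0.8619 (units of 1/Ω).
R2 takes the fraction G_k/ΣG = 0.2020/0.8619 = 0.2344, so I = 5.83 × 0.2344 = 1.366 mA.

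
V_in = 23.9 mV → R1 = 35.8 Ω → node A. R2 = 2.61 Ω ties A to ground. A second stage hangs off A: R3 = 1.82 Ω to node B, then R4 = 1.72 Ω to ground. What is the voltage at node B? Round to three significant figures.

V_B ≈ 0.468 mV

Node A sees R2 in parallel with the series input of stage 2, R3 + R4 = 3.540 Ω.
R2 ‖ (R3+R4) = 1.502 Ω.
V_A = 23.9 × 1.502/(35.8 + 1.502) = 0.9626 mV.
V_B = V_A × 0.4859 = 0.4677 mV.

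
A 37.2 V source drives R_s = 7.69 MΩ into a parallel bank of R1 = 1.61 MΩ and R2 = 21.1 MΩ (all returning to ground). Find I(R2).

I ≈ 0.287 µA

Parallel bank: R_p = 1/(1/1.61 + 1/21.1) = 1.496 MΩ.
Node voltage V_A = V_in · R_p/(R_s + R_p) = 37.2 × 0.1628 = 6.058 V.
Branch current I = V_A/R2 = 6.058/21.1 = 0.2871 µA.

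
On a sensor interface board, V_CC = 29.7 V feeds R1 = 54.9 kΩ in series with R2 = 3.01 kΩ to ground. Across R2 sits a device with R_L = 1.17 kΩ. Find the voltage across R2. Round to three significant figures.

First combine the lower leg with the load: R2 ‖ R_L = 0.8425 kΩ.
Voltage divider with the loaded lower leg: V_out = 29.7 × 0.8425/(54.9 + 0.8425) = 29.7 × 0.01511 = 0.4489 V.

V_out ≈ 0.449 V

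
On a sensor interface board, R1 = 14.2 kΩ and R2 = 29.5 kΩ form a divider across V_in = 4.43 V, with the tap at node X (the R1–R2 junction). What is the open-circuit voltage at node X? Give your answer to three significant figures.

V_th ≈ 2.99 V

Open-circuit (no load on X): V_th = V_in · R2/(R1 + R2) = 4.43 × 29.5/(14.20 + 29.5) = 2.991 V.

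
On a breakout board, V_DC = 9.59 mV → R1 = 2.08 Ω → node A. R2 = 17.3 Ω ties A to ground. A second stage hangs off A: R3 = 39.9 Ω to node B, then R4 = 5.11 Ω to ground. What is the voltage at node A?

V_A ≈ 8.22 mV

The second stage (R3 + R4 = 45.01 Ω) loads node A in parallel with R2.
R2 ‖ (R3+R4) = 12.50 Ω.
First divider: V_A = V_DC · 12.50/(2.08 + 12.50) = 8.222 mV.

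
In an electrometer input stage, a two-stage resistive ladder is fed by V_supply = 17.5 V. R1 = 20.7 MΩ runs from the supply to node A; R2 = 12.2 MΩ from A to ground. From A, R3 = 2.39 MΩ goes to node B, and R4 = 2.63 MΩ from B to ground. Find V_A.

V_A ≈ 2.57 V

The second stage (R3 + R4 = 5.020 MΩ) loads node A in parallel with R2.
R2 ‖ (R3+R4) = 3.557 MΩ.
V_A = 17.5 × 3.557/(20.7 + 3.557) = 2.566 V.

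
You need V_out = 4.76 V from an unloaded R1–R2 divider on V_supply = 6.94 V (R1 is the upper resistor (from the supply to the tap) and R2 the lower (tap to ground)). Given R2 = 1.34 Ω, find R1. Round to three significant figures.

R1 ≈ 0.614 Ω

Required fraction k = V_out/V_supply = 0.6859.
Rearranging, R1 = R2·(1−k)/k = 1.34 × 0.4580 = 0.6137 Ω.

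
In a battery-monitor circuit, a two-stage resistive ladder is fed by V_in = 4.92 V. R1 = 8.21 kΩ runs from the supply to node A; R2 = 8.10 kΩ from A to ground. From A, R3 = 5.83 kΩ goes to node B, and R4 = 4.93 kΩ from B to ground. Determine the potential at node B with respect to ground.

Node A sees R2 in parallel with the series input of stage 2, R3 + R4 = 10.76 kΩ.
R2 ‖ (R3+R4) = 4.621 kΩ.
First divider: V_A = V_in · 4.621/(8.21 + 4.621) = 1.772 V.
Then the unloaded second divider: V_B = V_A × R4/(R3+R4) = 1.772 × 0.4582 = 0.8119 V.

V_B ≈ 0.812 V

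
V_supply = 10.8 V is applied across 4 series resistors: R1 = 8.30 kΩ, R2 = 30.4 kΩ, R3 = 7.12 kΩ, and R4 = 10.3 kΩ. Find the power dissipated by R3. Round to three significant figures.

P ≈ 0.264 mW

Series current I = V_supply/ΣR = 10.8/56.12 = 0.1924 mA.
V(R3) = I·R = 1.370 V; P = V·I = 1.370 × 0.1924 = 0.2637 mW.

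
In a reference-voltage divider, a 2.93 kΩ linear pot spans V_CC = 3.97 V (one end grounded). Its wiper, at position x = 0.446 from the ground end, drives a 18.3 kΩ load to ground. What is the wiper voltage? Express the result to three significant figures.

The pot divides into 1.623 kΩ above the wiper and 1.307 kΩ below.
(x·R_p) ‖ R_L = 1.220 kΩ.
Loaded-divider output: V_out = 3.97 × 0.4290 = 1.703 V.

V_out ≈ 1.70 V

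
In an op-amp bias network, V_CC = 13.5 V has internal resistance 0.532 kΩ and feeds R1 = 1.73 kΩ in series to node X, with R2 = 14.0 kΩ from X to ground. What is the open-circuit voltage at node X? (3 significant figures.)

V_th ≈ 11.6 V

R1' = 0.532 + 1.73 = 2.262 kΩ (source resistance + R1).
Open-circuit (no load on X): V_th = V_CC · R2/(R1' + R2) = 13.5 × 14.0/(2.262 + 14.0) = 11.62 V.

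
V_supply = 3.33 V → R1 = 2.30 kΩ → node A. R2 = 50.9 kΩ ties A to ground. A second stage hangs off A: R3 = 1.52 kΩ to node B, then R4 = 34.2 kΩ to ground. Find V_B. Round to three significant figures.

Looking into the second stage from A: R3 + R4 = 35.72 kΩ appears in parallel with R2.
R2 ‖ (R3+R4) = 20.99 kΩ.
V_A = 3.33 × 20.99/(2.30 + 20.99) = 3.001 V.
Then the unloaded second divider: V_B = V_A × R4/(R3+R4) = 3.001 × 0.9574 = 2.873 V.

V_B ≈ 2.87 V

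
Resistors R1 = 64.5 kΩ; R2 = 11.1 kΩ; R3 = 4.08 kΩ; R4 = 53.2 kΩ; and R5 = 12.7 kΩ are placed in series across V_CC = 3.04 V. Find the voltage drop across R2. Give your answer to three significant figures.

V ≈ 0.232 V

Total series resistance ΣR = 64.5 + 11.1 + 4.08 + 53.2 + 12.7 = 145.6 kΩ.
By the voltage-divider rule, V = 3.04 × 11.10/145.6 = 0.2318 V.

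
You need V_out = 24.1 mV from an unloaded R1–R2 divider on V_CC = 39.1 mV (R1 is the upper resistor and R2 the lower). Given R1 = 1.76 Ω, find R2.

V_out/V_CC = R2/(R1+R2) = 0.6164.
Rearranging, R2 = R1·k/(1−k) = 1.76 × 1.607 = 2.828 Ω.

R2 ≈ 2.83 Ω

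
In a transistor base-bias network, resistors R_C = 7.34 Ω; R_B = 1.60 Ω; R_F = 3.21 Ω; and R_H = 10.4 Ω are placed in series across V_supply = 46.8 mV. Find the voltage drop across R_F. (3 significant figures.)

V ≈ 6.66 mV

ΣR = 7.34 + 1.60 + 3.21 + 10.4 = 22.55 Ω.
By the voltage-divider rule, V = 46.8 × 3.210/22.55 = 6.662 mV.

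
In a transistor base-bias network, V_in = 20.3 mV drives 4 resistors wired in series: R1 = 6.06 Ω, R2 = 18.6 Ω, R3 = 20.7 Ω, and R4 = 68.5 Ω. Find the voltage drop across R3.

V ≈ 3.69 mV

Total series resistance ΣR = 6.06 + 18.6 + 20.7 + 68.5 = 113.9 Ω.
V = V_in · R/ΣR = 20.3 × 0.1818 = 3.691 mV.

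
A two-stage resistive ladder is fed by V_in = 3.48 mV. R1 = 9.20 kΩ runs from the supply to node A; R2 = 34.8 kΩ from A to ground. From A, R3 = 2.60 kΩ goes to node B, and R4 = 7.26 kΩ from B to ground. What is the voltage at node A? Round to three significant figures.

Node A sees R2 in parallel with the series input of stage 2, R3 + R4 = 9.860 kΩ.
R2 ‖ (R3+R4) = 7.683 kΩ.
V_A = 3.48 × 7.683/(9.20 + 7.683) = 1.584 mV.

V_A ≈ 1.58 mV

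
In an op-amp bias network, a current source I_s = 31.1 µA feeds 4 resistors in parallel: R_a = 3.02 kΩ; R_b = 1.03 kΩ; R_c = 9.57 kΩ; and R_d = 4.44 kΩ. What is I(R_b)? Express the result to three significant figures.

I ≈ 18.5 µA

Conductances: ΣG = 1/3.02 + 1/1.03 + 1/9.57 + 1/4.44 = 1.632 (1/kΩ).
Current divider: I(R_b) = I_s · G_k/ΣG = 31.1 × (0.9709/1.632) = 31.1 × 0.5950 = 18.50 µA.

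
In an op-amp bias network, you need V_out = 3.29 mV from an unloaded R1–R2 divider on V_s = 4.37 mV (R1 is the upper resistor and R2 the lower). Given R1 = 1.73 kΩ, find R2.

R2 ≈ 5.27 kΩ

Required fraction k = V_out/V_s = 0.7529.
So R2 = R1 · V_out/(V_s − V_out) = 1.73 × 3.29/(4.37 − 3.29) = 1.73 × 3.046 = 5.270 kΩ.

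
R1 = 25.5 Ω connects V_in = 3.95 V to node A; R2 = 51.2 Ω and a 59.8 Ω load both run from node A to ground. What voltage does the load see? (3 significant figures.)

V_out ≈ 2.05 V

The load sits in parallel with R2, giving an effective lower resistance R2' = R2·R_L/(R2+R_L) = 27.58 Ω.
Voltage divider with the loaded lower leg: V_out = 3.95 × 27.58/(25.5 + 27.58) = 3.95 × 0.5196 = 2.053 V.
(Unloaded it would be 2.64 V; the load pulls it down.)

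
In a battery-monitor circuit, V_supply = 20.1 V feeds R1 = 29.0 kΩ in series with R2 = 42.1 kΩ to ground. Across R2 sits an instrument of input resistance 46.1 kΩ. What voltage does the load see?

The load sits in parallel with R2, giving an effective lower resistance R2' = R2·R_L/(R2+R_L) = 22.00 kΩ.
Then V_out = V_supply · R2'/(R1 + R2') = 20.1 × 22.00/51.00 = 8.672 V.

V_out ≈ 8.67 V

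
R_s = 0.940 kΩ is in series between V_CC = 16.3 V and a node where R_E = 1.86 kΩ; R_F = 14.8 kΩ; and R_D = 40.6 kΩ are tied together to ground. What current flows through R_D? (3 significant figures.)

I ≈ 0.252 mA

Parallel bank: R_p = 1/(1/1.86 + 1/14.8 + 1/40.6) = 1.588 kΩ.
V_A = 16.3 × 1.588/2.528 = 10.24 V.
Branch current I = V_A/R_D = 10.24/40.6 = 0.2522 mA.
(Equivalently: I_total = 6.448 mA, then current-divider fraction G_k/ΣG = 0.03911.)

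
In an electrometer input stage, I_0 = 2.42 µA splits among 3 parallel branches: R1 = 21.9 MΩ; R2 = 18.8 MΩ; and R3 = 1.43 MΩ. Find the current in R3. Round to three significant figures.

Conductances: ΣG = 1/21.9 + 1/18.8 + 1/1.43 = 0.7982 (1/MΩ).
Current divider: I(R3) = I_0 · G_k/ΣG = 2.42 × (0.6993/0.7982) = 2.42 × 0.8761 = 2.120 µA.

I ≈ 2.12 µA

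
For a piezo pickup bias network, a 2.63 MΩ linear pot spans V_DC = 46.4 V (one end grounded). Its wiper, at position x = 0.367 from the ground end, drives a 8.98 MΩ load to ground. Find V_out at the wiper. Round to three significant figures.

Split the track: R_lower = x·R_p = 0.9652 MΩ, R_upper = (1−x)·R_p = 1.665 MΩ.
Lower segment in parallel with the load: 0.9652 ‖ 8.98 = 0.8715 MΩ.
V_out = 46.4 × 0.8715/(1.665 + 0.8715) = 15.94 V.

V_out ≈ 15.9 V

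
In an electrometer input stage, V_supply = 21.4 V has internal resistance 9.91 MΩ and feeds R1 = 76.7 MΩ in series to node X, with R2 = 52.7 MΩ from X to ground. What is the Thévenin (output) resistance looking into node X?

R1' = 9.91 + 76.7 = 86.61 MΩ (source resistance + R1).
Looking into X with the source shorted: R_th = R1'·R2/(R1'+R2) = 86.61 × 52.7/139.3 = 32.76 MΩ.

R_th ≈ 32.8 MΩ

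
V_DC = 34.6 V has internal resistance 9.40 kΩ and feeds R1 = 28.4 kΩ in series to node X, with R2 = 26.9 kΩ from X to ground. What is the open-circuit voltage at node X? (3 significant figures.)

R1' = 9.40 + 28.4 = 37.80 kΩ (source resistance + R1).
Open-circuit (no load on X): V_th = V_DC · R2/(R1' + R2) = 34.6 × 26.9/(37.80 + 26.9) = 14.39 V.

V_th ≈ 14.4 V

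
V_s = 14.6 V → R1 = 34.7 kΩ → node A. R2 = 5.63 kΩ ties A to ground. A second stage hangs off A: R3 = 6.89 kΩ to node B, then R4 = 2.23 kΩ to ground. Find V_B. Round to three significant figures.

Node A sees R2 in parallel with the series input of stage 2, R3 + R4 = 9.120 kΩ.
Effective lower resistance at A: R2 ‖ 9.120 = 3.481 kΩ.
So V_A = 14.6 × 0.09117 = 1.331 V.
Stage 2 is unloaded, so V_B = V_A · R4/(R3+R4) = 1.331 × 2.23/9.120 = 0.3255 V.

V_B ≈ 0.325 V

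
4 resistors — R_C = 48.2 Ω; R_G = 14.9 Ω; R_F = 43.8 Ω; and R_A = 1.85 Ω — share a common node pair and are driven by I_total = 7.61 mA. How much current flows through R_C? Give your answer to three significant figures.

I ≈ 0.242 mA

ΣG = 1/48.2 + 1/14.9 + 1/43.8 + 1/1.85 = 0.6512.
Current divider: I(R_C) = I_total · G_k/ΣG = 7.61 × (0.02075/0.6512) = 7.61 × 0.03186 = 0.2424 mA.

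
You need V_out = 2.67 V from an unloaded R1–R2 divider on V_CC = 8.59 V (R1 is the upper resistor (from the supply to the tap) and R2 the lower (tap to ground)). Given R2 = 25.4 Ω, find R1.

V_out/V_CC = R2/(R1+R2) = 0.3108.
Rearranging, R1 = R2·(1−k)/k = 25.4 × 2.217 = 56.32 Ω.

R1 ≈ 56.3 Ω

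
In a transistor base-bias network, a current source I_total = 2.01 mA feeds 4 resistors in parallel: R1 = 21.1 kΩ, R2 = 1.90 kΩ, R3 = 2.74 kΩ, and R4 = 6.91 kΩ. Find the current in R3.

I ≈ 0.677 mA

Total conductance ΣG = 1/21.1 + 1/1.90 + 1/2.74 + 1/6.91 = 1.083 (units of 1/kΩ).
By the current-divider rule, I = I_total · G_k/ΣG = 2.01 × 0.3369 = 0.6771 mA.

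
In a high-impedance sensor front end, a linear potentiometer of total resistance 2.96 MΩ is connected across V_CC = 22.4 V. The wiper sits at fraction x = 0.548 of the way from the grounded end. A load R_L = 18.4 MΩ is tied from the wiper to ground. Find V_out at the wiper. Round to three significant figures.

Split the track: R_lower = x·R_p = 1.622 MΩ, R_upper = (1−x)·R_p = 1.338 MΩ.
Lower segment in parallel with the load: 1.622 ‖ 18.4 = 1.491 MΩ.
V_out = 22.4 × 1.491/(1.338 + 1.491) = 11.80 V.

V_out ≈ 11.8 V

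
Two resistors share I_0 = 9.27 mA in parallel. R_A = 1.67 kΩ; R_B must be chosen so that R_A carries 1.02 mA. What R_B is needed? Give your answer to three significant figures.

R_B ≈ 0.206 kΩ

The fraction through R_A equals R_B/(R_A+R_B).
With f = 0.1100, R_B = R_A · f/(1−f) = 1.67 × 0.1236 = 0.2065 kΩ.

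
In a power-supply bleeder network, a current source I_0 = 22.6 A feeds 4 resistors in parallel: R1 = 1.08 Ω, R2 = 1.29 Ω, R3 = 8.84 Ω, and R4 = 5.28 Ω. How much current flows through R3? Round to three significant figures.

Conductances: ΣG = 1/1.08 + 1/1.29 + 1/8.84 + 1/5.28 = 2.004 (1/Ω).
By the current-divider rule, I = I_0 · G_k/ΣG = 22.6 × 0.05646 = 1.276 A.

I ≈ 1.28 A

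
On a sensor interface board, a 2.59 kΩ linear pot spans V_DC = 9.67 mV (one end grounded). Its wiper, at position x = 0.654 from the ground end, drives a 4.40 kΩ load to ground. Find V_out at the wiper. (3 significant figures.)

V_out ≈ 5.58 mV

Split the track: R_lower = x·R_p = 1.694 kΩ, R_upper = (1−x)·R_p = 0.8961 kΩ.
R_L loads the lower segment: effective lower R = 1.223 kΩ.
V_out = 9.67 × 1.223/(0.8961 + 1.223) = 5.581 mV.
(Unloaded: V_out = x·V_DC = 6.32 mV.)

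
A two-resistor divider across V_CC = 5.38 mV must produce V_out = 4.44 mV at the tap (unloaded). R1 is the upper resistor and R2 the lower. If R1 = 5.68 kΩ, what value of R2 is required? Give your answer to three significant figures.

V_out/V_CC = R2/(R1+R2) = 0.8253.
R2 = R1 · 0.8253/(1 − 0.8253) = 26.83 kΩ.

R2 ≈ 26.8 kΩ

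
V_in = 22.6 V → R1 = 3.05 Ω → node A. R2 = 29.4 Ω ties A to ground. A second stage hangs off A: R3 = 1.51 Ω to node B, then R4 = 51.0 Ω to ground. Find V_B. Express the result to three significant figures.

Node A sees R2 in parallel with the series input of stage 2, R3 + R4 = 52.51 Ω.
Effective lower resistance at A: R2 ‖ 52.51 = 18.85 Ω.
V_A = 22.6 × 18.85/(3.05 + 18.85) = 19.45 V.
Stage 2 is unloaded, so V_B = V_A · R4/(R3+R4) = 19.45 × 51.0/52.51 = 18.89 V.

V_B ≈ 18.9 V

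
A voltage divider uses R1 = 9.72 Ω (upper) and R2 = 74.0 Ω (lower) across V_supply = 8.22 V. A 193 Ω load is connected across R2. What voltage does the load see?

The load sits in parallel with R2, giving an effective lower resistance R2' = R2·R_L/(R2+R_L) = 53.49 Ω.
Voltage divider with the loaded lower leg: V_out = 8.22 × 53.49/(9.72 + 53.49) = 8.22 × 0.8462 = 6.956 V.

V_out ≈ 6.96 V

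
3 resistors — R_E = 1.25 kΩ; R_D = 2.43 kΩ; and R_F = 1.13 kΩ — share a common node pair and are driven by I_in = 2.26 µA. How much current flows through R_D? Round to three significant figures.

ΣG = 1/1.25 + 1/2.43 + 1/1.13 = 2.096.
R_D takes the fraction G_k/ΣG = 0.4115/2.096 = 0.1963, so I = 2.26 × 0.1963 = 0.4436 µA.

I ≈ 0.444 µA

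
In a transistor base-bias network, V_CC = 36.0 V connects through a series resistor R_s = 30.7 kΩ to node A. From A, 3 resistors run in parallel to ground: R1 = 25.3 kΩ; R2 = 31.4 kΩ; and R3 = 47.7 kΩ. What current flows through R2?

Equivalent of the parallel group: R_p = 10.83 kΩ.
V_A = 36.0 × 10.83/41.53 = 9.388 V.
I(R2) = V_A / R2 = 9.388/31.4 = 0.2990 mA.

I ≈ 0.299 mA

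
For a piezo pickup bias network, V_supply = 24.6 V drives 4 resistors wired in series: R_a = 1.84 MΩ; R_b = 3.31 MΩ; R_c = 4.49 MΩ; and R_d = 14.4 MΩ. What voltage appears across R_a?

Total series resistance ΣR = 1.84 + 3.31 + 4.49 + 14.4 = 24.04 MΩ.
Voltage divider: V = V_supply · (1.840 / 24.04) = 24.6 × 0.07654 = 1.883 V.

V ≈ 1.88 V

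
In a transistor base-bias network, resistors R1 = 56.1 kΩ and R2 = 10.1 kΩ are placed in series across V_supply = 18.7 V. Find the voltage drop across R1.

Total series resistance ΣR = 56.1 + 10.1 = 66.20 kΩ.
Voltage divider: V = V_supply · (56.10 / 66.20) = 18.7 × 0.8474 = 15.85 V.

V ≈ 15.8 V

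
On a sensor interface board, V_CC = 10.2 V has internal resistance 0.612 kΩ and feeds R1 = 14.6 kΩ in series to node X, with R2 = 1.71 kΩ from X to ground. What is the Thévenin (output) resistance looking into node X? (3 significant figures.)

R_th ≈ 1.54 kΩ

R1' = 0.612 + 14.6 = 15.21 kΩ (source resistance + R1).
With V_CC suppressed (replaced by a short), R_th = R1' ‖ R2 = (15.21 × 1.71)/(15.21 + 1.71) = 1.537 kΩ.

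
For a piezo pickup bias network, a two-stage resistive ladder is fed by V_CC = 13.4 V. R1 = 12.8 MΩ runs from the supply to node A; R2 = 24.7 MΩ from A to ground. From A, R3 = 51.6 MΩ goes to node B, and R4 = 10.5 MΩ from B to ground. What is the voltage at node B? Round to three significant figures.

The second stage (R3 + R4 = 62.10 MΩ) loads node A in parallel with R2.
Effective lower resistance at A: R2 ‖ 62.10 = 17.67 MΩ.
First divider: V_A = V_CC · 17.67/(12.8 + 17.67) = 7.771 V.
Stage 2 is unloaded, so V_B = V_A · R4/(R3+R4) = 7.771 × 10.5/62.10 = 1.314 V.

V_B ≈ 1.31 V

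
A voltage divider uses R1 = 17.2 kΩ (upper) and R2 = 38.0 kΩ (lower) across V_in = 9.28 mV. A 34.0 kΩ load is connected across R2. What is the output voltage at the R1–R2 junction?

V_out ≈ 4.74 mV

First combine the lower leg with the load: R2 ‖ R_L = 17.94 kΩ.
Then V_out = V_in · R2'/(R1 + R2') = 9.28 × 17.94/35.14 = 4.738 mV.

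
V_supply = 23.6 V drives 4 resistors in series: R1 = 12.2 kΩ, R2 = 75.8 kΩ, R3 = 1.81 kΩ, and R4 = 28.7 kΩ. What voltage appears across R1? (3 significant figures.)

V ≈ 2.43 V

Total series resistance ΣR = 12.2 + 75.8 + 1.81 + 28.7 = 118.5 kΩ.
Voltage divider: V = V_supply · (12.20 / 118.5) = 23.6 × 0.1029 = 2.429 V.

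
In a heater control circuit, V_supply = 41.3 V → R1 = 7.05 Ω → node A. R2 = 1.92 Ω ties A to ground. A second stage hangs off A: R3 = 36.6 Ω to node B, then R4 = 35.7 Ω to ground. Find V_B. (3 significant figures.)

V_B ≈ 4.28 V

Node A sees R2 in parallel with the series input of stage 2, R3 + R4 = 72.30 Ω.
Effective lower resistance at A: R2 ‖ 72.30 = 1.870 Ω.
V_A = 41.3 × 1.870/(7.05 + 1.870) = 8.659 V.
V_B = V_A × 0.4938 = 4.276 V.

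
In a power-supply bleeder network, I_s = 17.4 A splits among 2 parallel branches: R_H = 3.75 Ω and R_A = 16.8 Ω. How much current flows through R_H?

For two parallel branches, I_k = I_s · (other R)/(sum of R).
I(R_H) = 17.4 × 16.8/(3.75 + 16.8) = 17.4 × 0.8175 = 14.22 A.

I ≈ 14.2 A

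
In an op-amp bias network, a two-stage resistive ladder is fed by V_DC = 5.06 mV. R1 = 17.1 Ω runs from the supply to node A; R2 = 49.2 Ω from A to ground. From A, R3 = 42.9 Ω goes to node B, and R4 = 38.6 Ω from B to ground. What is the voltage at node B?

V_B ≈ 1.54 mV

The second stage (R3 + R4 = 81.50 Ω) loads node A in parallel with R2.
R2 ‖ (R3+R4) = 30.68 Ω.
First divider: V_A = V_DC · 30.68/(17.1 + 30.68) = 3.249 mV.
Stage 2 is unloaded, so V_B = V_A · R4/(R3+R4) = 3.249 × 38.6/81.50 = 1.539 mV.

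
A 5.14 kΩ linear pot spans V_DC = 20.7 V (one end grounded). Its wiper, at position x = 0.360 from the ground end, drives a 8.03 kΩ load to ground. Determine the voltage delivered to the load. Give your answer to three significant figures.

V_out ≈ 6.49 V

The pot divides into 3.290 kΩ above the wiper and 1.850 kΩ below.
R_L loads the lower segment: effective lower R = 1.504 kΩ.
Loaded-divider output: V_out = 20.7 × 0.3137 = 6.494 V.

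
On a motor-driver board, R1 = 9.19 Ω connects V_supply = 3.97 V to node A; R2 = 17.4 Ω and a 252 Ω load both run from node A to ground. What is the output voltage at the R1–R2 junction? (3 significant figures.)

The load sits in parallel with R2, giving an effective lower resistance R2' = R2·R_L/(R2+R_L) = 16.28 Ω.
Then V_out = V_supply · R2'/(R1 + R2') = 3.97 × 16.28/25.47 = 2.537 V.

V_out ≈ 2.54 V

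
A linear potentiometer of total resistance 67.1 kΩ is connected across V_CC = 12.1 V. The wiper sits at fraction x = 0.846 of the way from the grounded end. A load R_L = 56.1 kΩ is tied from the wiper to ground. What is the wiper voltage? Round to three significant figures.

V_out ≈ 8.86 V

The pot divides into 10.33 kΩ above the wiper and 56.77 kΩ below.
(x·R_p) ‖ R_L = 28.22 kΩ.
Then V_out = V_CC · 28.22/(10.33 + 28.22) = 8.856 V.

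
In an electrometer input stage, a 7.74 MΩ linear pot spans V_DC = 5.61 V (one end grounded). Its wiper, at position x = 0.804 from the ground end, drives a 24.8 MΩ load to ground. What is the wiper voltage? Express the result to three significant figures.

V_out ≈ 4.30 V

The pot divides into 1.517 MΩ above the wiper and 6.223 MΩ below.
(x·R_p) ‖ R_L = 4.975 MΩ.
Loaded-divider output: V_out = 5.61 × 0.7663 = 4.299 V.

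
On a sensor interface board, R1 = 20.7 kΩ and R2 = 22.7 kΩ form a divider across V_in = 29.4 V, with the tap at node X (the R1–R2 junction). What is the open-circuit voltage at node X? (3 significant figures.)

V_th is the unloaded tap voltage: V_in · R2/(R1+R2) = 29.4 × 0.5230 = 15.38 V.

V_th ≈ 15.4 V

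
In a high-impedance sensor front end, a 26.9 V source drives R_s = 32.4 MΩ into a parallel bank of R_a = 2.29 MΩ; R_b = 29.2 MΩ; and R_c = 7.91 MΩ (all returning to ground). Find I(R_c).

Combine the parallel branches: R_p = (1/2.29 + 1/29.2 + 1/7.91)⁻¹ = 1.674 MΩ.
Node voltage V_A = V_s · R_p/(R_s + R_p) = 26.9 × 0.04913 = 1.322 V.
I(R_c) = V_A / R_c = 1.322/7.91 = 0.1671 µA.
(Check via current divider: I_total = 0.7895 µA; share G_k/ΣG = 0.2116 → same result.)

I ≈ 0.167 µA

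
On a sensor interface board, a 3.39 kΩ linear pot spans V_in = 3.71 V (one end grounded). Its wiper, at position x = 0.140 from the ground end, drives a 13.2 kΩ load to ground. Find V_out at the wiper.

V_out ≈ 0.504 V

Lower segment x·R_p = 0.4746 kΩ; upper segment (1−x)·R_p = 2.915 kΩ.
(x·R_p) ‖ R_L = 0.4581 kΩ.
Loaded-divider output: V_out = 3.71 × 0.1358 = 0.5038 V.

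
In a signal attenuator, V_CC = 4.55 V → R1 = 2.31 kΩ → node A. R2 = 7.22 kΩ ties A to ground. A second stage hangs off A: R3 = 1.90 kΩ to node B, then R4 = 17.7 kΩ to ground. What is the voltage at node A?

Node A sees R2 in parallel with the series input of stage 2, R3 + R4 = 19.60 kΩ.
Effective lower resistance at A: R2 ‖ 19.60 = 5.276 kΩ.
V_A = 4.55 × 5.276/(2.31 + 5.276) = 3.165 V.

V_A ≈ 3.16 V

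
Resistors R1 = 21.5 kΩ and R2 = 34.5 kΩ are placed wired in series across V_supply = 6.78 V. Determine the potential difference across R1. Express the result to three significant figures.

Total series resistance ΣR = 21.5 + 34.5 = 56.00 kΩ.
Voltage divider: V = V_supply · (21.50 / 56.00) = 6.78 × 0.3839 = 2.603 V.

V ≈ 2.60 V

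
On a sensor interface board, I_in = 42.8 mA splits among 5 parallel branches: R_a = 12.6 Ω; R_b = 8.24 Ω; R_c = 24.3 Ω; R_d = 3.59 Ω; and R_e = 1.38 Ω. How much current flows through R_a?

I ≈ 2.73 mA

Total conductance ΣG = 1/12.6 + 1/8.24 + 1/24.3 + 1/3.59 + 1/1.38 = 1.245 (units of 1/Ω).
Current divider: I(R_a) = I_in · G_k/ΣG = 42.8 × (0.07937/1.245) = 42.8 × 0.06374 = 2.728 mA.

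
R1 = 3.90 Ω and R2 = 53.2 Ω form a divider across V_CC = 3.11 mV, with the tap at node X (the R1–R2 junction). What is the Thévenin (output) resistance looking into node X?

R_th ≈ 3.63 Ω

Zeroing V_CC shorts the top of R1 to ground, so R_th = R1 ‖ R2 = 3.634 Ω.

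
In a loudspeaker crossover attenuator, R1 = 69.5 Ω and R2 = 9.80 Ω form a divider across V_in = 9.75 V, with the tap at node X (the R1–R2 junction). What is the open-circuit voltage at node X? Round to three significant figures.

V_th ≈ 1.20 V

Open-circuit (no load on X): V_th = V_in · R2/(R1 + R2) = 9.75 × 9.80/(69.50 + 9.80) = 1.205 V.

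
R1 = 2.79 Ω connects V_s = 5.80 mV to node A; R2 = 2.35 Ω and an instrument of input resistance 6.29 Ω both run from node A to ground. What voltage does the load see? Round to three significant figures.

V_out ≈ 2.20 mV

R2 ‖ R_L = (2.35 × 6.29)/(2.35 + 6.29) = 1.711 Ω.
Then V_out = V_s · R2'/(R1 + R2') = 5.80 × 1.711/4.501 = 2.205 mV.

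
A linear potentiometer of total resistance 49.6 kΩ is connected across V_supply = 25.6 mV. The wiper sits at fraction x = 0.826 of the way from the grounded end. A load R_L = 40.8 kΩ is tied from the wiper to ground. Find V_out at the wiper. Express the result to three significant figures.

V_out ≈ 18.0 mV

Split the track: R_lower = x·R_p = 40.97 kΩ, R_upper = (1−x)·R_p = 8.630 kΩ.
Lower segment in parallel with the load: 40.97 ‖ 40.8 = 20.44 kΩ.
Then V_out = V_supply · 20.44/(8.630 + 20.44) = 18.00 mV.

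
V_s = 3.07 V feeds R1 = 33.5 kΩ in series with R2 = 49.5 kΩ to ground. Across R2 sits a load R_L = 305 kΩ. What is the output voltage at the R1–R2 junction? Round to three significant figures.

The load sits in parallel with R2, giving an effective lower resistance R2' = R2·R_L/(R2+R_L) = 42.59 kΩ.
Voltage divider with the loaded lower leg: V_out = 3.07 × 42.59/(33.5 + 42.59) = 3.07 × 0.5597 = 1.718 V.
(Unloaded it would be 1.83 V; the load pulls it down.)

V_out ≈ 1.72 V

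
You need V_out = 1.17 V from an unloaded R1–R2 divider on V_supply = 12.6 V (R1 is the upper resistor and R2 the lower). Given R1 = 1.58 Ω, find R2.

R2 ≈ 0.162 Ω

The divider ratio is R2/(R1+R2) = 1.17/12.6 = 0.09286.
R2 = R1 · 0.09286/(1 − 0.09286) = 0.1617 Ω.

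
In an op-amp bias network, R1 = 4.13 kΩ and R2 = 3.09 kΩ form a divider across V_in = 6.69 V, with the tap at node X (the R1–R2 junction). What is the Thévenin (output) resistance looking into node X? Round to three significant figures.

Zeroing V_in shorts the top of R1 to ground, so R_th = R1 ‖ R2 = 1.768 kΩ.

R_th ≈ 1.77 kΩ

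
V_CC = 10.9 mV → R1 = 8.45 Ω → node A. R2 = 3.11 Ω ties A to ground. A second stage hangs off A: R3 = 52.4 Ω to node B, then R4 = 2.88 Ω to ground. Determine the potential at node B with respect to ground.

V_B ≈ 0.147 mV

Node A sees R2 in parallel with the series input of stage 2, R3 + R4 = 55.28 Ω.
Effective lower resistance at A: R2 ‖ 55.28 = 2.944 Ω.
So V_A = 10.9 × 0.2584 = 2.817 mV.
Then the unloaded second divider: V_B = V_A × R4/(R3+R4) = 2.817 × 0.05210 = 0.1467 mV.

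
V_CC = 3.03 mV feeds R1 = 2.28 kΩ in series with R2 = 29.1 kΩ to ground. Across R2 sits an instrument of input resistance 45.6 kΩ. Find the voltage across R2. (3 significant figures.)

V_out ≈ 2.69 mV

The load sits in parallel with R2, giving an effective lower resistance R2' = R2·R_L/(R2+R_L) = 17.76 kΩ.
Then V_out = V_CC · R2'/(R1 + R2') = 3.03 × 17.76/20.04 = 2.685 mV.
(Unloaded it would be 2.81 mV; the load pulls it down.)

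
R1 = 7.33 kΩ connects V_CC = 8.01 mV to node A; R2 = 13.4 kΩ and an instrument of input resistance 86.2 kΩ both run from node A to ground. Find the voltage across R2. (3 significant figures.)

V_out ≈ 4.91 mV

R2 ‖ R_L = (13.4 × 86.2)/(13.4 + 86.2) = 11.60 kΩ.
Voltage divider with the loaded lower leg: V_out = 8.01 × 11.60/(7.33 + 11.60) = 8.01 × 0.6127 = 4.908 mV.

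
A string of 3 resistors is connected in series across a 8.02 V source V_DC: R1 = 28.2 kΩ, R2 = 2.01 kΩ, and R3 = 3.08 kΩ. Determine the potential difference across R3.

Total series resistance ΣR = 28.2 + 2.01 + 3.08 = 33.29 kΩ.
V = V_DC · R/ΣR = 8.02 × 0.09252 = 0.7420 V.

V ≈ 0.742 V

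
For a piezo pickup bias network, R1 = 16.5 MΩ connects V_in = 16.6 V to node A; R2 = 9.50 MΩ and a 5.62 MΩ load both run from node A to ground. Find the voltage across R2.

The load sits in parallel with R2, giving an effective lower resistance R2' = R2·R_L/(R2+R_L) = 3.531 MΩ.
Then V_out = V_in · R2'/(R1 + R2') = 16.6 × 3.531/20.03 = 2.926 V.

V_out ≈ 2.93 V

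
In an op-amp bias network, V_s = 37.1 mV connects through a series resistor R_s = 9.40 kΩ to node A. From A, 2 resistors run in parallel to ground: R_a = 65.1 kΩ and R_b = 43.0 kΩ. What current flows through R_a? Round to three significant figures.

I ≈ 0.418 µA

Equivalent of the parallel group: R_p = 25.90 kΩ.
V_A = 37.1 × 25.90/35.30 = 27.22 mV.
Branch current I = V_A/R_a = 27.22/65.1 = 0.4181 µA.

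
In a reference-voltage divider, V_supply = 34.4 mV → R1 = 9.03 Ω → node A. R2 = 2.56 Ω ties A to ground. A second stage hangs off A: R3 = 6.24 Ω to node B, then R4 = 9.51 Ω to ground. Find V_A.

V_A ≈ 6.74 mV

Looking into the second stage from A: R3 + R4 = 15.75 Ω appears in parallel with R2.
R2 ‖ (R3+R4) = 2.202 Ω.
V_A = 34.4 × 2.202/(9.03 + 2.202) = 6.744 mV.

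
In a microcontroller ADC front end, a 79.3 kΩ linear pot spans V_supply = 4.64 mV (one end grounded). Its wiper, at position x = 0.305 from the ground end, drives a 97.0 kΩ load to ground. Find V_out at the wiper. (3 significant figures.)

V_out ≈ 1.21 mV

The pot divides into 55.11 kΩ above the wiper and 24.19 kΩ below.
(x·R_p) ‖ R_L = 19.36 kΩ.
V_out = 4.64 × 19.36/(55.11 + 19.36) = 1.206 mV.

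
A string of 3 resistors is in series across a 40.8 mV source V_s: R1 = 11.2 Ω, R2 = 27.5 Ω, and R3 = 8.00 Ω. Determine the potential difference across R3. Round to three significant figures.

V ≈ 6.99 mV

Series total: ΣR = 11.2 + 27.5 + 8.00 = 46.70 Ω.
V = V_s · R/ΣR = 40.8 × 0.1713 = 6.989 mV.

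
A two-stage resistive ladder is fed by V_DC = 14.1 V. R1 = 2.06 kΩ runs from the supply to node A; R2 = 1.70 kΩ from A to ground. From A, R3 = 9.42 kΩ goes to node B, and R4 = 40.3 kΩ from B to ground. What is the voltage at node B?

V_B ≈ 5.07 V

The second stage (R3 + R4 = 49.72 kΩ) loads node A in parallel with R2.
R2 ‖ (R3+R4) = 1.644 kΩ.
So V_A = 14.1 × 0.4438 = 6.258 V.
V_B = V_A × 0.8105 = 5.072 V.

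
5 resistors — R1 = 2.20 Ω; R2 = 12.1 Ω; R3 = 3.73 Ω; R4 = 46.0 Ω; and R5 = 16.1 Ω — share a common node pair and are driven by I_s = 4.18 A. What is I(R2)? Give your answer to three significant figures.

ΣG = 1/2.20 + 1/12.1 + 1/3.73 + 1/46.0 + 1/16.1 = 0.8891.
Current divider: I(R2) = I_s · G_k/ΣG = 4.18 × (0.08264/0.8891) = 4.18 × 0.09295 = 0.3885 A.

I ≈ 0.389 A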